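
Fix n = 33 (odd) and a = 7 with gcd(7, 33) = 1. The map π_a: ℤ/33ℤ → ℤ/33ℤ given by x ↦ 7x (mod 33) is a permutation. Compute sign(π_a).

Orbit of 4 under x↦7x: [4, 28, 31, 19, 1, 7, 16]… (length divides ord_33(7)).
Cycle lengths of π_7 on ℤ/33ℤ: [10, 10, 10, 1, 1, 1]; 6 cycles in total.
n − c = 33 − 6 = 27; sign = (−1)^27 = -1.
Zolotarev: (7|33) = -1, matching the cycle-count sign.

-1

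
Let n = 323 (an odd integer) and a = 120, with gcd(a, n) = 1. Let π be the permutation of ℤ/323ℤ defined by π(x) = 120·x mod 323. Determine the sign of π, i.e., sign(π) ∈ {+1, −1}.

+1

Start at x=273: 273 → 137 → 290 → 239 → 256 → 35 → 1 → … (one orbit).
Decompose π into cycles: lengths [9, 9, 9, 9, 9, 9, 9, 9, 9, 9, 9, 9, 9, 9, 9, 9, 9, 9, 9, 9, 9, 9, 9, 9, 9, 9, 9, 9, 9, 9, 9, 9, 9, 9, 1, 1, 1, 1, 1, 1, 1, 1, 1, 1, 1, 1, 1, 1, 1, 1, 1] (51 cycles, including the fixed point 0).
Σ(ℓ_i−1) = 323−51 = 272; sign = (−1)^272 = +1.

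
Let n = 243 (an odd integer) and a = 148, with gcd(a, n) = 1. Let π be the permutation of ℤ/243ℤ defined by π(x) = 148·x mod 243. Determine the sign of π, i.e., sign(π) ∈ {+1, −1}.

+1

Start at x=109: 109 → 94 → 61 → 37 → 130 → 43 → 46 → … (one orbit).
π_148 has 11 disjoint cycles with lengths [81, 81, 27, 27, 9, 9, 3, 3, 1, 1, 1] on {0,…,242}.
With 11 cycles on 243 points, sign = (−1)^{243−11} = +1.
(148|243)_J = +1 (Zolotarev's lemma cross-check).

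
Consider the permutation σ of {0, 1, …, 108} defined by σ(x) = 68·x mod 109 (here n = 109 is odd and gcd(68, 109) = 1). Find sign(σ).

-1

Start at x=8: 8 → 108 → 41 → 63 → 33 → 64 → 101 → … (one orbit).
Cycle lengths of π_68 on ℤ/109ℤ: [12, 12, 12, 12, 12, 12, 12, 12, 12, 1]; 10 cycles in total.
n − c = 109 − 10 = 99; sign = (−1)^99 = -1.
Check: (68/109) = -1 by Zolotarev.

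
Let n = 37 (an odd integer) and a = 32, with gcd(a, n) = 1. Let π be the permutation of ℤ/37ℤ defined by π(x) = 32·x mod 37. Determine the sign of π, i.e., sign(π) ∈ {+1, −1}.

Orbit of 35 under x↦32x: [35, 10, 24, 28, 8, 34, 15]… (length divides ord_37(32)).
Cycle type of π: 36 + 1; total 2 cycles.
sign(π) = (−1)^{n − #cycles} = (−1)^{37−2} = (−1)^35 = -1.
Check: (32/37) = -1 by Zolotarev.

-1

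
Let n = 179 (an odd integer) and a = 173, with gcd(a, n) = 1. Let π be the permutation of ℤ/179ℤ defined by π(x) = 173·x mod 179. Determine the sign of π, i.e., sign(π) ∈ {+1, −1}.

+1

Start at x=83: 83 → 39 → 124 → 151 → 168 → 66 → 141 → … (one orbit).
Decompose π into cycles: lengths [89, 89, 1] (3 cycles, including the fixed point 0).
179 − 3 = 176 transpositions; sign(π) = (−1)^176 = +1.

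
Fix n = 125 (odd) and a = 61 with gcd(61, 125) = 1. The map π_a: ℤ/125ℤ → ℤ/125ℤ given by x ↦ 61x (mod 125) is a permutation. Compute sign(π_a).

Start at x=81: 81 → 66 → 26 → 86 → 121 → 6 → 116 → … (one orbit).
13 cycles of lengths [25, 25, 25, 25, 5, 5, 5, 5, 1, 1, 1, 1, 1].
Σ(ℓ_i−1) = 125−13 = 112; sign = (−1)^112 = +1.

+1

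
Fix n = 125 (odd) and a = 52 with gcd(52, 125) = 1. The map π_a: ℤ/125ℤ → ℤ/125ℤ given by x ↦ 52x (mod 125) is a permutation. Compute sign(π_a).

-1

Trace 102: π^k(102) = [102, 54, 58, 16, 82, 14, 103] for k=0..6.
π_52 has 4 disjoint cycles with lengths [100, 20, 4, 1] on {0,…,124}.
Σ(ℓ_i−1) = 125−4 = 121; sign = (−1)^121 = -1.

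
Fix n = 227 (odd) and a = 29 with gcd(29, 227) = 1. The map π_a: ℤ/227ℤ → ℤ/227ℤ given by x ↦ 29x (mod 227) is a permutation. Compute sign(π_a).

+1

Orbit of 203 under x↦29x: [203, 212, 19, 97, 89, 84, 166]… (length divides ord_227(29)).
The orbit structure of x ↦ 29x mod 227: 3 orbits of sizes [113, 113, 1].
n − c = 227 − 3 = 224; sign = (−1)^224 = +1.
Zolotarev: (29|227) = +1, matching the cycle-count sign.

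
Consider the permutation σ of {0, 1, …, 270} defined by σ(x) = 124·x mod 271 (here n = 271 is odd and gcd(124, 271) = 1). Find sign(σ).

Start at x=44: 44 → 36 → 128 → 154 → 126 → 177 → 268 → … (one orbit).
π_124 has 3 disjoint cycles with lengths [135, 135, 1] on {0,…,270}.
n − c = 271 − 3 = 268; sign = (−1)^268 = +1.
Zolotarev: (124|271) = +1, matching the cycle-count sign.

+1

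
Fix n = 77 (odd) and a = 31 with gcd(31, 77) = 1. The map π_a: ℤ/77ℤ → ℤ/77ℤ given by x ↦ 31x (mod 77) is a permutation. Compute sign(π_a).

-1

Start at x=38: 38 → 23 → 20 → 4 → 47 → 71 → 45 → … (one orbit).
Decompose π into cycles: lengths [30, 30, 6, 5, 5, 1] (6 cycles, including the fixed point 0).
n − c = 77 − 6 = 71; sign = (−1)^71 = -1.
Check: (31/77) = -1 by Zolotarev.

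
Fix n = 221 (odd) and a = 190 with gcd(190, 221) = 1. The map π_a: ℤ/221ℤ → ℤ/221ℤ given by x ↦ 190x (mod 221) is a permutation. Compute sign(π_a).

Orbit of 183 under x↦190x: [183, 73, 168, 96, 118, 99, 25]… (length divides ord_221(190)).
Cycle type of π: 16×13 + 4×3 + 1; total 17 cycles.
With 17 cycles on 221 points, sign = (−1)^{221−17} = +1.

+1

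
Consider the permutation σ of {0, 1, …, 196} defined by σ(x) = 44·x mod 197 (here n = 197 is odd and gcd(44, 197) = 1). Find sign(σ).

-1

Trace 72: π^k(72) = [72, 16, 113, 47, 98, 175, 17] for k=0..6.
Decompose π into cycles: lengths [196, 1] (2 cycles, including the fixed point 0).
sign(π) = (−1)^{n − #cycles} = (−1)^{197−2} = (−1)^195 = -1.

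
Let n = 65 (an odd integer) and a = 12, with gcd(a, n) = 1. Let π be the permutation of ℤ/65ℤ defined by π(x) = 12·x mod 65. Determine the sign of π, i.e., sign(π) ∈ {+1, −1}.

Orbit of 14 under x↦12x: [14, 38, 1, 12]… (length divides ord_65(12)).
Cycle type of π: 4×13 + 2×6 + 1; total 20 cycles.
With 20 cycles on 65 points, sign = (−1)^{65−20} = -1.

-1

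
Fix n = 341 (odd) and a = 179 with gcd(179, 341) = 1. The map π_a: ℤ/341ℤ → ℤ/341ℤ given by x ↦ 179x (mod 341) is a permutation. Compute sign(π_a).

-1

Orbit of 126 under x↦179x: [126, 48, 67, 58, 152, 269, 70]… (length divides ord_341(179)).
π_179 has 14 disjoint cycles with lengths [30, 30, 30, 30, 30, 30, 30, 30, 30, 30, 30, 5, 5, 1] on {0,…,340}.
14 cycles on 341: each ℓ→(−1)^(ℓ−1), product (−1)^327 = -1.
(179|341)_J = -1 (Zolotarev's lemma cross-check).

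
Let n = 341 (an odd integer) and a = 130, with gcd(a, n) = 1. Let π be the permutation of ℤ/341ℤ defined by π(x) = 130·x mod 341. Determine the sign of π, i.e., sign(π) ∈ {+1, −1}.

Start at x=273: 273 → 26 → 311 → 192 → 67 → 185 → 180 → … (one orbit).
The orbit structure of x ↦ 130x mod 341: 18 orbits of sizes [30, 30, 30, 30, 30, 30, 30, 30, 30, 30, 6, 6, 6, 6, 6, 5, 5, 1].
With 18 cycles on 341 points, sign = (−1)^{341−18} = -1.

-1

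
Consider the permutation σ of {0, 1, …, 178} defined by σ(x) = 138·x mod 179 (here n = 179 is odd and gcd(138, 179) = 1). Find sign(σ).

+1

Orbit of 158 under x↦138x: [158, 145, 141, 126, 25, 49, 139]… (length divides ord_179(138)).
3 cycles of lengths [89, 89, 1].
With 3 cycles on 179 points, sign = (−1)^{179−3} = +1.
Check: (138/179) = +1 by Zolotarev.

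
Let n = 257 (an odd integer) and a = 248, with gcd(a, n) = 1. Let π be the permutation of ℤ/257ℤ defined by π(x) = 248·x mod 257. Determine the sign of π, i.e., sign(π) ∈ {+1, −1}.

+1

Start at x=98: 98 → 146 → 228 → 4 → 221 → 67 → 168 → … (one orbit).
Cycle lengths of π_248 on ℤ/257ℤ: [128, 128, 1]; 3 cycles in total.
3 cycles on 257: each ℓ→(−1)^(ℓ−1), product (−1)^254 = +1.
Check: (248/257) = +1 by Zolotarev.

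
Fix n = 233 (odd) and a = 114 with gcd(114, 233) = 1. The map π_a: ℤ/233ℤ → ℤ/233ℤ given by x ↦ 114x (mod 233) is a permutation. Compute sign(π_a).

-1

Orbit of 94 under x↦114x: [94, 231, 5, 104, 206, 184, 6]… (length divides ord_233(114)).
The orbit structure of x ↦ 114x mod 233: 2 orbits of sizes [232, 1].
n − c = 233 − 2 = 231; sign = (−1)^231 = -1.
(114|233)_J = -1 (Zolotarev's lemma cross-check).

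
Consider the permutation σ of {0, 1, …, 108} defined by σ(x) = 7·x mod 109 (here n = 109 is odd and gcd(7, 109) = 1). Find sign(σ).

Trace 16: π^k(16) = [16, 3, 21, 38, 48, 9, 63] for k=0..6.
The orbit structure of x ↦ 7x mod 109: 5 orbits of sizes [27, 27, 27, 27, 1].
5 cycles on 109: each ℓ→(−1)^(ℓ−1), product (−1)^104 = +1.

+1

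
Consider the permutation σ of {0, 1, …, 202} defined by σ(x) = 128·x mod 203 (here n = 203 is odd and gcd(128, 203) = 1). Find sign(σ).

Orbit of 162 under x↦128x: [162, 30, 186, 57, 191, 88, 99]… (length divides ord_203(128)).
The orbit structure of x ↦ 128x mod 203: 24 orbits of sizes [12, 12, 12, 12, 12, 12, 12, 12, 12, 12, 12, 12, 12, 12, 4, 4, 4, 4, 4, 4, 4, 3, 3, 1].
203 − 24 = 179 transpositions; sign(π) = (−1)^179 = -1.

-1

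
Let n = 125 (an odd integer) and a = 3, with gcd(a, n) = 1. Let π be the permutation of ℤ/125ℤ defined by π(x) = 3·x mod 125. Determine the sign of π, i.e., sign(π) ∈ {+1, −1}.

-1

Start at x=66: 66 → 73 → 94 → 32 → 96 → 38 → 114 → … (one orbit).
Decompose π into cycles: lengths [100, 20, 4, 1] (4 cycles, including the fixed point 0).
With 4 cycles on 125 points, sign = (−1)^{125−4} = -1.
The Jacobi symbol (3|125) = -1 (Zolotarev) agrees.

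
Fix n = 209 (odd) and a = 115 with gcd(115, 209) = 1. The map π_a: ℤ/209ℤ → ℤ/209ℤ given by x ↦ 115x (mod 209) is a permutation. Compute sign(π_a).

Start at x=191: 191 → 20 → 1 → 115 → 58 → 191 (one orbit).
Cycle type of π: 5×38 + 1×19; total 57 cycles.
sign(π) = (−1)^{n − #cycles} = (−1)^{209−57} = (−1)^152 = +1.
Via Zolotarev, sign(π_{115}) = (115|209) = +1.

+1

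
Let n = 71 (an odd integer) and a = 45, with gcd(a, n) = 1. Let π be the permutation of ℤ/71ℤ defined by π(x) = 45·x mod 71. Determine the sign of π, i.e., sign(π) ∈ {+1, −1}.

Orbit of 45 under x↦45x: [45, 37, 32, 20, 48, 30, 1]… (length divides ord_71(45)).
Cycle type of π: 7×10 + 1; total 11 cycles.
sign(π) = (−1)^{n − #cycles} = (−1)^{71−11} = (−1)^60 = +1.
(45|71)_J = +1 (Zolotarev's lemma cross-check).

+1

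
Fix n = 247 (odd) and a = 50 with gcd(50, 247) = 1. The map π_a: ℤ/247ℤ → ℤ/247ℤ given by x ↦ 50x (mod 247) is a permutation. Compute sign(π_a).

Orbit of 140 under x↦50x: [140, 84, 1, 50, 30, 18, 159]… (length divides ord_247(50)).
Decompose π into cycles: lengths [12, 12, 12, 12, 12, 12, 12, 12, 12, 12, 12, 12, 12, 12, 12, 12, 12, 12, 12, 6, 6, 6, 1] (23 cycles, including the fixed point 0).
23 cycles on 247: each ℓ→(−1)^(ℓ−1), product (−1)^224 = +1.
Check: (50/247) = +1 by Zolotarev.

+1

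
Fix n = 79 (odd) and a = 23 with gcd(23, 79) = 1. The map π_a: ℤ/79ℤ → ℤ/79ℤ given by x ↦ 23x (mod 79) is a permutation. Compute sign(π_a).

+1

Trace 23: π^k(23) = [23, 55, 1] for k=0..2.
The orbit structure of x ↦ 23x mod 79: 27 orbits of sizes [3, 3, 3, 3, 3, 3, 3, 3, 3, 3, 3, 3, 3, 3, 3, 3, 3, 3, 3, 3, 3, 3, 3, 3, 3, 3, 1].
With 27 cycles on 79 points, sign = (−1)^{79−27} = +1.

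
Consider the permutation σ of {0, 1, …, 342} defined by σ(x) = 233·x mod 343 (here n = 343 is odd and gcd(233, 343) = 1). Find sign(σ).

Start at x=323: 323 → 142 → 158 → 113 → 261 → 102 → 99 → … (one orbit).
Cycle lengths of π_233 on ℤ/343ℤ: [147, 147, 21, 21, 3, 3, 1]; 7 cycles in total.
n − c = 343 − 7 = 336; sign = (−1)^336 = +1.
The Jacobi symbol (233|343) = +1 (Zolotarev) agrees.

+1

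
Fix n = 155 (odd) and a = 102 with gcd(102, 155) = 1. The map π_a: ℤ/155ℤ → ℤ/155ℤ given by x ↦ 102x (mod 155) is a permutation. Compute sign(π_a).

Start at x=36: 36 → 107 → 64 → 18 → 131 → 32 → 9 → … (one orbit).
Decompose π into cycles: lengths [60, 60, 15, 15, 4, 1] (6 cycles, including the fixed point 0).
155 − 6 = 149 transpositions; sign(π) = (−1)^149 = -1.
The Jacobi symbol (102|155) = -1 (Zolotarev) agrees.

-1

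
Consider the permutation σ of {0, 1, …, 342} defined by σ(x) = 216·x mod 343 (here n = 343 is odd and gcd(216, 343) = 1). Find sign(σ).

-1

Start at x=13: 13 → 64 → 104 → 169 → 146 → 323 → 139 → … (one orbit).
Cycle lengths of π_216 on ℤ/343ℤ: [98, 98, 98, 14, 14, 14, 2, 2, 2, 1]; 10 cycles in total.
With 10 cycles on 343 points, sign = (−1)^{343−10} = -1.
Check: (216/343) = -1 by Zolotarev.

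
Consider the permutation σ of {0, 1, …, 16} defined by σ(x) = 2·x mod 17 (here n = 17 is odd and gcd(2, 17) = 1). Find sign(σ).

Orbit of 16 under x↦2x: [16, 15, 13, 9, 1, 2, 4]… (length divides ord_17(2)).
The orbit structure of x ↦ 2x mod 17: 3 orbits of sizes [8, 8, 1].
Σ(ℓ_i−1) = 17−3 = 14; sign = (−1)^14 = +1.

+1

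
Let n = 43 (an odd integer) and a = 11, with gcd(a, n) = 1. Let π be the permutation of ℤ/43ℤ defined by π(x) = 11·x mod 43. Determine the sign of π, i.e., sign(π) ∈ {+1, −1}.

+1

Start at x=21: 21 → 16 → 4 → 1 → 11 → 35 → 41 → 21 (one orbit).
Cycle type of π: 7×6 + 1; total 7 cycles.
sign(π) = (−1)^{n − #cycles} = (−1)^{43−7} = (−1)^36 = +1.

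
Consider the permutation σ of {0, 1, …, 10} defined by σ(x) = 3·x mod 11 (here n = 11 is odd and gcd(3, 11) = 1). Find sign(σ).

Orbit of 4 under x↦3x: [4, 1, 3, 9, 5]… (length divides ord_11(3)).
Decompose π into cycles: lengths [5, 5, 1] (3 cycles, including the fixed point 0).
3 cycles on 11: each ℓ→(−1)^(ℓ−1), product (−1)^8 = +1.
Check: (3/11) = +1 by Zolotarev.

+1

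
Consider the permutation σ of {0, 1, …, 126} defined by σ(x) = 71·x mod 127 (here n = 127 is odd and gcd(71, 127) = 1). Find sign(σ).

+1

Trace 60: π^k(60) = [60, 69, 73, 103, 74, 47, 35] for k=0..6.
Decompose π into cycles: lengths [63, 63, 1] (3 cycles, including the fixed point 0).
sign(π) = (−1)^{n − #cycles} = (−1)^{127−3} = (−1)^124 = +1.
(71|127)_J = +1 (Zolotarev's lemma cross-check).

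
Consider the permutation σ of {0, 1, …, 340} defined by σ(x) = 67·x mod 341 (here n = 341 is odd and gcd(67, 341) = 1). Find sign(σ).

Start at x=56: 56 → 1 → 67 → 56 (one orbit).
Cycle type of π: 3×110 + 1×11; total 121 cycles.
Σ(ℓ_i−1) = 341−121 = 220; sign = (−1)^220 = +1.

+1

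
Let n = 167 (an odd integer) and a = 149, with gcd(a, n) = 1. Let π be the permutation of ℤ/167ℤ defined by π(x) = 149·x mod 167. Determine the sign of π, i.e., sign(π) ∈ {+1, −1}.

-1

Orbit of 110 under x↦149x: [110, 24, 69, 94, 145, 62, 53]… (length divides ord_167(149)).
Cycle lengths of π_149 on ℤ/167ℤ: [166, 1]; 2 cycles in total.
Σ(ℓ_i−1) = 167−2 = 165; sign = (−1)^165 = -1.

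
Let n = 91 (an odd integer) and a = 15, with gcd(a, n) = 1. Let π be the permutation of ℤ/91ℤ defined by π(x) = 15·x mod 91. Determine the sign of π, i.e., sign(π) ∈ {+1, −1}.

-1

Trace 43: π^k(43) = [43, 8, 29, 71, 64, 50, 22] for k=0..6.
14 cycles of lengths [12, 12, 12, 12, 12, 12, 12, 1, 1, 1, 1, 1, 1, 1].
sign(π) = (−1)^{n − #cycles} = (−1)^{91−14} = (−1)^77 = -1.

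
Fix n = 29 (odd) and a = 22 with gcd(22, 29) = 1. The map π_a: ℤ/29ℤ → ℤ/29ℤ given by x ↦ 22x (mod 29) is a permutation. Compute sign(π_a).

Orbit of 24 under x↦22x: [24, 6, 16, 4, 1, 22, 20]… (length divides ord_29(22)).
The orbit structure of x ↦ 22x mod 29: 3 orbits of sizes [14, 14, 1].
Σ(ℓ_i−1) = 29−3 = 26; sign = (−1)^26 = +1.

+1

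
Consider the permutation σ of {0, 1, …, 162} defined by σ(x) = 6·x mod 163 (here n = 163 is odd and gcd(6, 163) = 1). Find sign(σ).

+1

Orbit of 53 under x↦6x: [53, 155, 115, 38, 65, 64, 58]… (length divides ord_163(6)).
7 cycles of lengths [27, 27, 27, 27, 27, 27, 1].
Σ(ℓ_i−1) = 163−7 = 156; sign = (−1)^156 = +1.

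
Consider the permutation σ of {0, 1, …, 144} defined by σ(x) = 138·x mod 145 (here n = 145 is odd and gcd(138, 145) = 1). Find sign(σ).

Trace 138: π^k(138) = [138, 49, 92, 81, 13, 54, 57] for k=0..6.
Cycle type of π: 28×4 + 14×2 + 4 + 1; total 8 cycles.
With 8 cycles on 145 points, sign = (−1)^{145−8} = -1.
Via Zolotarev, sign(π_{138}) = (138|145) = -1.

-1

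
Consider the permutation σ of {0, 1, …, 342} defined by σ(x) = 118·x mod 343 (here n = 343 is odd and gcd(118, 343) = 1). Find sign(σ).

-1

Start at x=260: 260 → 153 → 218 → 342 → 225 → 139 → 281 → … (one orbit).
Cycle type of π: 98×3 + 14×3 + 2×3 + 1; total 10 cycles.
343 − 10 = 333 transpositions; sign(π) = (−1)^333 = -1.
(118|343)_J = -1 (Zolotarev's lemma cross-check).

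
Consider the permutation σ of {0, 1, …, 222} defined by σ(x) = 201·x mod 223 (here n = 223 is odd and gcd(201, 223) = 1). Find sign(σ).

Start at x=169: 169 → 73 → 178 → 98 → 74 → 156 → 136 → … (one orbit).
3 cycles of lengths [111, 111, 1].
Σ(ℓ_i−1) = 223−3 = 220; sign = (−1)^220 = +1.

+1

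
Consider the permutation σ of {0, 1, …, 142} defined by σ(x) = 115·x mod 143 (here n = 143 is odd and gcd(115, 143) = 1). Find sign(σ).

Start at x=56: 56 → 5 → 3 → 59 → 64 → 67 → 126 → … (one orbit).
π_115 has 6 disjoint cycles with lengths [60, 60, 12, 5, 5, 1] on {0,…,142}.
With 6 cycles on 143 points, sign = (−1)^{143−6} = -1.
(115|143)_J = -1 (Zolotarev's lemma cross-check).

-1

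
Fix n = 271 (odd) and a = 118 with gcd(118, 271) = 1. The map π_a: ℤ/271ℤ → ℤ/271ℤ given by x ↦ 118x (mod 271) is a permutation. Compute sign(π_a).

-1

Orbit of 11 under x↦118x: [11, 214, 49, 91, 169, 159, 63]… (length divides ord_271(118)).
The orbit structure of x ↦ 118x mod 271: 2 orbits of sizes [270, 1].
Σ(ℓ_i−1) = 271−2 = 269; sign = (−1)^269 = -1.
Via Zolotarev, sign(π_{118}) = (118|271) = -1.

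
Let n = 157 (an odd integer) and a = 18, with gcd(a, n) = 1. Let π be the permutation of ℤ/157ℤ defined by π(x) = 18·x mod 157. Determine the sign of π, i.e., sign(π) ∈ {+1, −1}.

Orbit of 80 under x↦18x: [80, 27, 15, 113, 150, 31, 87]… (length divides ord_157(18)).
The orbit structure of x ↦ 18x mod 157: 2 orbits of sizes [156, 1].
With 2 cycles on 157 points, sign = (−1)^{157−2} = -1.
The Jacobi symbol (18|157) = -1 (Zolotarev) agrees.

-1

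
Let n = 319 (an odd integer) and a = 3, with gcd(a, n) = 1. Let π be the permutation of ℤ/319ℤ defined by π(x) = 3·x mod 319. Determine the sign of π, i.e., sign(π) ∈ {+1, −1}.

-1

Orbit of 163 under x↦3x: [163, 170, 191, 254, 124, 53, 159]… (length divides ord_319(3)).
6 cycles of lengths [140, 140, 28, 5, 5, 1].
With 6 cycles on 319 points, sign = (−1)^{319−6} = -1.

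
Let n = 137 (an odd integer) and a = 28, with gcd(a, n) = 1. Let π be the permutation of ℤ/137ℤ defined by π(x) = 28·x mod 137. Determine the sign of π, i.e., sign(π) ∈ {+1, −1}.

Start at x=59: 59 → 8 → 87 → 107 → 119 → 44 → 136 → … (one orbit).
Cycle lengths of π_28 on ℤ/137ℤ: [68, 68, 1]; 3 cycles in total.
n − c = 137 − 3 = 134; sign = (−1)^134 = +1.

+1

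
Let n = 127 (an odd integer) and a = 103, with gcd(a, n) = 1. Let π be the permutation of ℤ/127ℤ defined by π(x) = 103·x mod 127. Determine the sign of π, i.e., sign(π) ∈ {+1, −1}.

+1

Trace 107: π^k(107) = [107, 99, 37, 1, 103, 68, 19] for k=0..6.
15 cycles of lengths [9, 9, 9, 9, 9, 9, 9, 9, 9, 9, 9, 9, 9, 9, 1].
Σ(ℓ_i−1) = 127−15 = 112; sign = (−1)^112 = +1.
(103|127)_J = +1 (Zolotarev's lemma cross-check).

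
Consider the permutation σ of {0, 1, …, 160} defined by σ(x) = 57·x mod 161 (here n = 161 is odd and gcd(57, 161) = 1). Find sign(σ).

-1

Orbit of 141 under x↦57x: [141, 148, 64, 106, 85, 15, 50]… (length divides ord_161(57)).
Cycle lengths of π_57 on ℤ/161ℤ: [22, 22, 22, 22, 22, 22, 22, 1, 1, 1, 1, 1, 1, 1]; 14 cycles in total.
sign(π) = (−1)^{n − #cycles} = (−1)^{161−14} = (−1)^147 = -1.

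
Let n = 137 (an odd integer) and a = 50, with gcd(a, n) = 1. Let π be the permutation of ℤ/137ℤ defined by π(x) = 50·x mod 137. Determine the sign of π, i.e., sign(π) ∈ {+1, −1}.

Orbit of 72 under x↦50x: [72, 38, 119, 59, 73, 88, 16]… (length divides ord_137(50)).
π_50 has 9 disjoint cycles with lengths [17, 17, 17, 17, 17, 17, 17, 17, 1] on {0,…,136}.
9 cycles on 137: each ℓ→(−1)^(ℓ−1), product (−1)^128 = +1.
Zolotarev: (50|137) = +1, matching the cycle-count sign.

+1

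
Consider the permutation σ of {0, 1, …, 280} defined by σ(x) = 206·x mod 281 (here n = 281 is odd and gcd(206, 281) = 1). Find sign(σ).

-1

Orbit of 41 under x↦206x: [41, 16, 205, 80, 182, 119, 67]… (length divides ord_281(206)).
Cycle lengths of π_206 on ℤ/281ℤ: [280, 1]; 2 cycles in total.
281 − 2 = 279 transpositions; sign(π) = (−1)^279 = -1.
Zolotarev: (206|281) = -1, matching the cycle-count sign.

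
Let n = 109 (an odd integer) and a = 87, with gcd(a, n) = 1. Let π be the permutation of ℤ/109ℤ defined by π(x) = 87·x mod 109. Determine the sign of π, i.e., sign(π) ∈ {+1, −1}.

+1

Trace 64: π^k(64) = [64, 9, 20, 105, 88, 26, 82] for k=0..6.
The orbit structure of x ↦ 87x mod 109: 3 orbits of sizes [54, 54, 1].
3 cycles on 109: each ℓ→(−1)^(ℓ−1), product (−1)^106 = +1.
Zolotarev: (87|109) = +1, matching the cycle-count sign.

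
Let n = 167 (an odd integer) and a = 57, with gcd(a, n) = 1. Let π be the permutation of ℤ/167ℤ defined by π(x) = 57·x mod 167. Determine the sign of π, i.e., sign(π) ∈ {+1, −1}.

Orbit of 9 under x↦57x: [9, 12, 16, 77, 47, 7, 65]… (length divides ord_167(57)).
The orbit structure of x ↦ 57x mod 167: 3 orbits of sizes [83, 83, 1].
167 − 3 = 164 transpositions; sign(π) = (−1)^164 = +1.
(57|167)_J = +1 (Zolotarev's lemma cross-check).

+1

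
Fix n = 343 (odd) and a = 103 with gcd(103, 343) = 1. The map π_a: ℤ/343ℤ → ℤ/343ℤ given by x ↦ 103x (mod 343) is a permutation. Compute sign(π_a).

-1

Orbit of 187 under x↦103x: [187, 53, 314, 100, 10, 1, 103]… (length divides ord_343(103)).
The orbit structure of x ↦ 103x mod 343: 4 orbits of sizes [294, 42, 6, 1].
4 cycles on 343: each ℓ→(−1)^(ℓ−1), product (−1)^339 = -1.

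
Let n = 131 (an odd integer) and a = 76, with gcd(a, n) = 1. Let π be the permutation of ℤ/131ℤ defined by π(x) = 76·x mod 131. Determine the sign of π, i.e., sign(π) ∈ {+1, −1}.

Trace 81: π^k(81) = [81, 130, 55, 119, 5, 118, 60] for k=0..6.
Cycle type of π: 130 + 1; total 2 cycles.
Σ(ℓ_i−1) = 131−2 = 129; sign = (−1)^129 = -1.
Check: (76/131) = -1 by Zolotarev.

-1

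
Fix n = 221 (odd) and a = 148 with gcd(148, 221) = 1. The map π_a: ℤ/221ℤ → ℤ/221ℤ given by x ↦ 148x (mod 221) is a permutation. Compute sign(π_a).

Trace 155: π^k(155) = [155, 177, 118, 5, 77, 125, 157] for k=0..6.
π_148 has 17 disjoint cycles with lengths [16, 16, 16, 16, 16, 16, 16, 16, 16, 16, 16, 16, 16, 4, 4, 4, 1] on {0,…,220}.
sign(π) = (−1)^{n − #cycles} = (−1)^{221−17} = (−1)^204 = +1.

+1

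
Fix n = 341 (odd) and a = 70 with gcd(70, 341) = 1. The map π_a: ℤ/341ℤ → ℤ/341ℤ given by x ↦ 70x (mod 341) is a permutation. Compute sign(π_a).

Orbit of 1 under x↦70x: [1, 70, 126, 295, 190]… (length divides ord_341(70)).
Decompose π into cycles: lengths [5, 5, 5, 5, 5, 5, 5, 5, 5, 5, 5, 5, 5, 5, 5, 5, 5, 5, 5, 5, 5, 5, 5, 5, 5, 5, 5, 5, 5, 5, 5, 5, 5, 5, 5, 5, 5, 5, 5, 5, 5, 5, 5, 5, 5, 5, 5, 5, 5, 5, 5, 5, 5, 5, 5, 5, 5, 5, 5, 5, 5, 5, 5, 5, 5, 5, 5, 5, 1] (69 cycles, including the fixed point 0).
With 69 cycles on 341 points, sign = (−1)^{341−69} = +1.
The Jacobi symbol (70|341) = +1 (Zolotarev) agrees.

+1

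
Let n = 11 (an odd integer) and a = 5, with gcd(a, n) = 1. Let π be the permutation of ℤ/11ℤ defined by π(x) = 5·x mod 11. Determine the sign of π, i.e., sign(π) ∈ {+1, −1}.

Start at x=3: 3 → 4 → 9 → 1 → 5 → 3 (one orbit).
Cycle type of π: 5×2 + 1; total 3 cycles.
n − c = 11 − 3 = 8; sign = (−1)^8 = +1.

+1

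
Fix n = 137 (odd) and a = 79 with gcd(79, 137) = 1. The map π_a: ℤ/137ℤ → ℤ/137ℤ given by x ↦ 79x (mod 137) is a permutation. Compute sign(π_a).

-1

Trace 78: π^k(78) = [78, 134, 37, 46, 72, 71, 129] for k=0..6.
Cycle lengths of π_79 on ℤ/137ℤ: [136, 1]; 2 cycles in total.
2 cycles on 137: each ℓ→(−1)^(ℓ−1), product (−1)^135 = -1.
Via Zolotarev, sign(π_{79}) = (79|137) = -1.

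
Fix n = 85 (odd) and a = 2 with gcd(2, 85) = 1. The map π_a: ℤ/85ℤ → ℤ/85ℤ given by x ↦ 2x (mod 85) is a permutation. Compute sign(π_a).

Trace 4: π^k(4) = [4, 8, 16, 32, 64, 43, 1] for k=0..6.
Cycle lengths of π_2 on ℤ/85ℤ: [8, 8, 8, 8, 8, 8, 8, 8, 8, 8, 4, 1]; 12 cycles in total.
12 cycles on 85: each ℓ→(−1)^(ℓ−1), product (−1)^73 = -1.
Check: (2/85) = -1 by Zolotarev.

-1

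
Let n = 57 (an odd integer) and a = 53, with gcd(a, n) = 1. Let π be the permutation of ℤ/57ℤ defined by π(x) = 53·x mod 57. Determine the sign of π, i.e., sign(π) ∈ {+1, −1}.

+1

Trace 43: π^k(43) = [43, 56, 4, 41, 7, 29, 55] for k=0..6.
π_53 has 5 disjoint cycles with lengths [18, 18, 18, 2, 1] on {0,…,56}.
n − c = 57 − 5 = 52; sign = (−1)^52 = +1.
The Jacobi symbol (53|57) = +1 (Zolotarev) agrees.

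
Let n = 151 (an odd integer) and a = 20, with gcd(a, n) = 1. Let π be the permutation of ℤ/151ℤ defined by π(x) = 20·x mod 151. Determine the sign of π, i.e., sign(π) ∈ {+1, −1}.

Trace 64: π^k(64) = [64, 72, 81, 110, 86, 59, 123] for k=0..6.
Cycle lengths of π_20 on ℤ/151ℤ: [25, 25, 25, 25, 25, 25, 1]; 7 cycles in total.
n − c = 151 − 7 = 144; sign = (−1)^144 = +1.
Check: (20/151) = +1 by Zolotarev.

+1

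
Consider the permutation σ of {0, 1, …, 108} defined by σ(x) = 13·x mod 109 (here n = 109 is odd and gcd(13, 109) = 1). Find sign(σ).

Start at x=2: 2 → 26 → 11 → 34 → 6 → 78 → 33 → … (one orbit).
2 cycles of lengths [108, 1].
2 cycles on 109: each ℓ→(−1)^(ℓ−1), product (−1)^107 = -1.
Via Zolotarev, sign(π_{13}) = (13|109) = -1.

-1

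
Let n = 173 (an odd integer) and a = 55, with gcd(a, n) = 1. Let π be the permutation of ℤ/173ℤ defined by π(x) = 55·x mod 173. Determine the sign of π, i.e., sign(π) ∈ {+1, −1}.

+1

Trace 15: π^k(15) = [15, 133, 49, 100, 137, 96, 90] for k=0..6.
Cycle type of π: 86×2 + 1; total 3 cycles.
sign(π) = (−1)^{n − #cycles} = (−1)^{173−3} = (−1)^170 = +1.
(55|173)_J = +1 (Zolotarev's lemma cross-check).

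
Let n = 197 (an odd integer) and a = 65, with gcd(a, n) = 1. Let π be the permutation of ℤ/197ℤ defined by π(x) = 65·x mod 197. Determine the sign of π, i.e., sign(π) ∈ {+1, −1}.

Trace 64: π^k(64) = [64, 23, 116, 54, 161, 24, 181] for k=0..6.
The orbit structure of x ↦ 65x mod 197: 3 orbits of sizes [98, 98, 1].
Σ(ℓ_i−1) = 197−3 = 194; sign = (−1)^194 = +1.

+1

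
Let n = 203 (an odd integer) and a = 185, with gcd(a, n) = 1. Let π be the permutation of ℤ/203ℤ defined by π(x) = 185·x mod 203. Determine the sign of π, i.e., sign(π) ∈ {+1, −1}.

+1

Start at x=92: 92 → 171 → 170 → 188 → 67 → 12 → 190 → … (one orbit).
The orbit structure of x ↦ 185x mod 203: 5 orbits of sizes [84, 84, 28, 6, 1].
With 5 cycles on 203 points, sign = (−1)^{203−5} = +1.
Zolotarev: (185|203) = +1, matching the cycle-count sign.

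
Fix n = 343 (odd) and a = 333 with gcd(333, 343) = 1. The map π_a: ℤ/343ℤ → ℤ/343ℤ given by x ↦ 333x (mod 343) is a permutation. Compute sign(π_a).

Start at x=169: 169 → 25 → 93 → 99 → 39 → 296 → 127 → … (one orbit).
7 cycles of lengths [147, 147, 21, 21, 3, 3, 1].
n − c = 343 − 7 = 336; sign = (−1)^336 = +1.
Via Zolotarev, sign(π_{333}) = (333|343) = +1.

+1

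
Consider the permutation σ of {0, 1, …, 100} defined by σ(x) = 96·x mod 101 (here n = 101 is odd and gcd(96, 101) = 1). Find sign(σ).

Trace 92: π^k(92) = [92, 45, 78, 14, 31, 47, 68] for k=0..6.
The orbit structure of x ↦ 96x mod 101: 3 orbits of sizes [50, 50, 1].
101 − 3 = 98 transpositions; sign(π) = (−1)^98 = +1.
The Jacobi symbol (96|101) = +1 (Zolotarev) agrees.

+1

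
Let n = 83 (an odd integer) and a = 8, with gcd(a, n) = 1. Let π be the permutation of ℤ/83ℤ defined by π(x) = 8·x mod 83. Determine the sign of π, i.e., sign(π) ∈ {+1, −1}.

-1

Start at x=53: 53 → 9 → 72 → 78 → 43 → 12 → 13 → … (one orbit).
π_8 has 2 disjoint cycles with lengths [82, 1] on {0,…,82}.
2 cycles on 83: each ℓ→(−1)^(ℓ−1), product (−1)^81 = -1.
Check: (8/83) = -1 by Zolotarev.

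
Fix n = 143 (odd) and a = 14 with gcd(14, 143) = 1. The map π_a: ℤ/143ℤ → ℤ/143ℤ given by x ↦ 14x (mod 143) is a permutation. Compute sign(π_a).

Orbit of 14 under x↦14x: [14, 53, 27, 92, 1]… (length divides ord_143(14)).
π_14 has 39 disjoint cycles with lengths [5, 5, 5, 5, 5, 5, 5, 5, 5, 5, 5, 5, 5, 5, 5, 5, 5, 5, 5, 5, 5, 5, 5, 5, 5, 5, 1, 1, 1, 1, 1, 1, 1, 1, 1, 1, 1, 1, 1] on {0,…,142}.
sign(π) = (−1)^{n − #cycles} = (−1)^{143−39} = (−1)^104 = +1.
Via Zolotarev, sign(π_{14}) = (14|143) = +1.

+1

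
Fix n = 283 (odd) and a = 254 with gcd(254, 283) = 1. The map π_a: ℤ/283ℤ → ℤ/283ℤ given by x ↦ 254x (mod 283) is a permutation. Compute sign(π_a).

Orbit of 279 under x↦254x: [279, 116, 32, 204, 27, 66, 67]… (length divides ord_283(254)).
4 cycles of lengths [94, 94, 94, 1].
Σ(ℓ_i−1) = 283−4 = 279; sign = (−1)^279 = -1.

-1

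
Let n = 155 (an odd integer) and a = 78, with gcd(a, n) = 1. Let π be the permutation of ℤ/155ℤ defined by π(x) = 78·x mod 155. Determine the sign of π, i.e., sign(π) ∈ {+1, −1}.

-1

Orbit of 132 under x↦78x: [132, 66, 33, 94, 47, 101, 128]… (length divides ord_155(78)).
Cycle lengths of π_78 on ℤ/155ℤ: [20, 20, 20, 20, 20, 20, 5, 5, 5, 5, 5, 5, 4, 1]; 14 cycles in total.
Σ(ℓ_i−1) = 155−14 = 141; sign = (−1)^141 = -1.
Via Zolotarev, sign(π_{78}) = (78|155) = -1.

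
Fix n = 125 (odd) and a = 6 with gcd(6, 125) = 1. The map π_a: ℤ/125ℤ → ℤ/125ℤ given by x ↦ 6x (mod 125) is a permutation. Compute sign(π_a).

+1

Orbit of 26 under x↦6x: [26, 31, 61, 116, 71, 51, 56]… (length divides ord_125(6)).
Decompose π into cycles: lengths [25, 25, 25, 25, 5, 5, 5, 5, 1, 1, 1, 1, 1] (13 cycles, including the fixed point 0).
13 cycles on 125: each ℓ→(−1)^(ℓ−1), product (−1)^112 = +1.
Via Zolotarev, sign(π_{6}) = (6|125) = +1.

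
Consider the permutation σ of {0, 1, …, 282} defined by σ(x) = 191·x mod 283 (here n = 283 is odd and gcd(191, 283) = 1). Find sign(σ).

-1

Orbit of 93 under x↦191x: [93, 217, 129, 18, 42, 98, 40]… (length divides ord_283(191)).
Cycle lengths of π_191 on ℤ/283ℤ: [282, 1]; 2 cycles in total.
sign(π) = (−1)^{n − #cycles} = (−1)^{283−2} = (−1)^281 = -1.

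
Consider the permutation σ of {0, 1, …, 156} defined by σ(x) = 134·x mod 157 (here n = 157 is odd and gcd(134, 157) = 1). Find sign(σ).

-1

Start at x=2: 2 → 111 → 116 → 1 → 134 → 58 → 79 → … (one orbit).
Cycle lengths of π_134 on ℤ/157ℤ: [52, 52, 52, 1]; 4 cycles in total.
157 − 4 = 153 transpositions; sign(π) = (−1)^153 = -1.
Via Zolotarev, sign(π_{134}) = (134|157) = -1.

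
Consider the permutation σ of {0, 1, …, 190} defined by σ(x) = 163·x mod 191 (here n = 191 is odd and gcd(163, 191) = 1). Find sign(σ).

+1

Start at x=162: 162 → 48 → 184 → 5 → 51 → 100 → 65 → … (one orbit).
Cycle lengths of π_163 on ℤ/191ℤ: [95, 95, 1]; 3 cycles in total.
Σ(ℓ_i−1) = 191−3 = 188; sign = (−1)^188 = +1.
Via Zolotarev, sign(π_{163}) = (163|191) = +1.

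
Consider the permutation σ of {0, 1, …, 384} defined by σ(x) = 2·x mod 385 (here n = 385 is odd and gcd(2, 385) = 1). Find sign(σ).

+1

Start at x=18: 18 → 36 → 72 → 144 → 288 → 191 → 382 → … (one orbit).
The orbit structure of x ↦ 2x mod 385: 15 orbits of sizes [60, 60, 60, 60, 30, 30, 20, 20, 12, 12, 10, 4, 3, 3, 1].
sign(π) = (−1)^{n − #cycles} = (−1)^{385−15} = (−1)^370 = +1.
Check: (2/385) = +1 by Zolotarev.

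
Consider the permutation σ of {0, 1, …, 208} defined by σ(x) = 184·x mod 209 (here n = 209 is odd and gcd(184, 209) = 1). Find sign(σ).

+1

Trace 117: π^k(117) = [117, 1, 184, 207, 50, 4, 109] for k=0..6.
The orbit structure of x ↦ 184x mod 209: 5 orbits of sizes [90, 90, 18, 10, 1].
n − c = 209 − 5 = 204; sign = (−1)^204 = +1.
Check: (184/209) = +1 by Zolotarev.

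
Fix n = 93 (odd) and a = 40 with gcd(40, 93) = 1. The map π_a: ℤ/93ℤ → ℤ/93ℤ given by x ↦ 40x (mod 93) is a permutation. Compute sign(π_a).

+1

Start at x=10: 10 → 28 → 4 → 67 → 76 → 64 → 49 → … (one orbit).
Cycle type of π: 15×6 + 1×3; total 9 cycles.
n − c = 93 − 9 = 84; sign = (−1)^84 = +1.
The Jacobi symbol (40|93) = +1 (Zolotarev) agrees.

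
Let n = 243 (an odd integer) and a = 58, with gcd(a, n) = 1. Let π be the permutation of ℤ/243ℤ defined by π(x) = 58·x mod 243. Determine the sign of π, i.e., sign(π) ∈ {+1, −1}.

Trace 88: π^k(88) = [88, 1, 58, 205, 226, 229, 160] for k=0..6.
Cycle type of π: 81×2 + 27×2 + 9×2 + 3×2 + 1×3; total 11 cycles.
n − c = 243 − 11 = 232; sign = (−1)^232 = +1.
The Jacobi symbol (58|243) = +1 (Zolotarev) agrees.

+1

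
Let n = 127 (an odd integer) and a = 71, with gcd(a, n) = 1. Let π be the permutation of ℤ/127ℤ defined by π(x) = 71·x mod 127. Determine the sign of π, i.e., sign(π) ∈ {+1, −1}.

+1

Orbit of 124 under x↦71x: [124, 41, 117, 52, 9, 4, 30]… (length divides ord_127(71)).
Cycle lengths of π_71 on ℤ/127ℤ: [63, 63, 1]; 3 cycles in total.
n − c = 127 − 3 = 124; sign = (−1)^124 = +1.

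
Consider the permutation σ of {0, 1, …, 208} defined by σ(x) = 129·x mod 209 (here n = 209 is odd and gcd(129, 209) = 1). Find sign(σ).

+1

Trace 151: π^k(151) = [151, 42, 193, 26, 10, 36, 46] for k=0..6.
Cycle lengths of π_129 on ℤ/209ℤ: [90, 90, 18, 10, 1]; 5 cycles in total.
With 5 cycles on 209 points, sign = (−1)^{209−5} = +1.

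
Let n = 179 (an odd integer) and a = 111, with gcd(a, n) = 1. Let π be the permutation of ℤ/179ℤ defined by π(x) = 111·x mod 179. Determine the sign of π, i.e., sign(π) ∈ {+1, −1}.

Orbit of 31 under x↦111x: [31, 40, 144, 53, 155, 21, 4]… (length divides ord_179(111)).
Decompose π into cycles: lengths [178, 1] (2 cycles, including the fixed point 0).
sign(π) = (−1)^{n − #cycles} = (−1)^{179−2} = (−1)^177 = -1.
(111|179)_J = -1 (Zolotarev's lemma cross-check).

-1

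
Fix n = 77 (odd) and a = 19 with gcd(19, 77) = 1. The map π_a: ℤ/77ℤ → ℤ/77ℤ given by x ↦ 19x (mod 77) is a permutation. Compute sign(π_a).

Trace 6: π^k(6) = [6, 37, 10, 36, 68, 60, 62] for k=0..6.
Decompose π into cycles: lengths [30, 30, 10, 6, 1] (5 cycles, including the fixed point 0).
77 − 5 = 72 transpositions; sign(π) = (−1)^72 = +1.

+1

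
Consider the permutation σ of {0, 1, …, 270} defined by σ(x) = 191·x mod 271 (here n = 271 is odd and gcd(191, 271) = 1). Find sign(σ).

Orbit of 86 under x↦191x: [86, 166, 270, 80, 104, 81, 24]… (length divides ord_271(191)).
Decompose π into cycles: lengths [90, 90, 90, 1] (4 cycles, including the fixed point 0).
With 4 cycles on 271 points, sign = (−1)^{271−4} = -1.
Via Zolotarev, sign(π_{191}) = (191|271) = -1.

-1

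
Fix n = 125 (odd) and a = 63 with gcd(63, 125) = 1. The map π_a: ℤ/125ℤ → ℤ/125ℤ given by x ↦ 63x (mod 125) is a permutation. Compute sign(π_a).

Orbit of 122 under x↦63x: [122, 61, 93, 109, 117, 121, 123]… (length divides ord_125(63)).
Cycle lengths of π_63 on ℤ/125ℤ: [100, 20, 4, 1]; 4 cycles in total.
sign(π) = (−1)^{n − #cycles} = (−1)^{125−4} = (−1)^121 = -1.
The Jacobi symbol (63|125) = -1 (Zolotarev) agrees.

-1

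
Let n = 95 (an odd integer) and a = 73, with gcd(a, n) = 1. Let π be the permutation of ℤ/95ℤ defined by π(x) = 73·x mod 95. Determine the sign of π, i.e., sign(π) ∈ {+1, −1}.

Orbit of 77 under x↦73x: [77, 16, 28, 49, 62, 61, 83]… (length divides ord_95(73)).
Cycle lengths of π_73 on ℤ/95ℤ: [36, 36, 9, 9, 4, 1]; 6 cycles in total.
sign(π) = (−1)^{n − #cycles} = (−1)^{95−6} = (−1)^89 = -1.
Zolotarev: (73|95) = -1, matching the cycle-count sign.

-1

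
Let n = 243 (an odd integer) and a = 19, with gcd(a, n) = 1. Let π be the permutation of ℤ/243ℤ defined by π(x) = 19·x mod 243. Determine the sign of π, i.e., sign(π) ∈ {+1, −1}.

+1

Start at x=1: 1 → 19 → 118 → 55 → 73 → 172 → 109 → … (one orbit).
π_19 has 27 disjoint cycles with lengths [27, 27, 27, 27, 27, 27, 9, 9, 9, 9, 9, 9, 3, 3, 3, 3, 3, 3, 1, 1, 1, 1, 1, 1, 1, 1, 1] on {0,…,242}.
n − c = 243 − 27 = 216; sign = (−1)^216 = +1.
Check: (19/243) = +1 by Zolotarev.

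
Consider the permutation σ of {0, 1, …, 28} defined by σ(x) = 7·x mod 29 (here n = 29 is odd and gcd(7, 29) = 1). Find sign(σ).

Trace 7: π^k(7) = [7, 20, 24, 23, 16, 25, 1] for k=0..6.
Cycle lengths of π_7 on ℤ/29ℤ: [7, 7, 7, 7, 1]; 5 cycles in total.
29 − 5 = 24 transpositions; sign(π) = (−1)^24 = +1.

+1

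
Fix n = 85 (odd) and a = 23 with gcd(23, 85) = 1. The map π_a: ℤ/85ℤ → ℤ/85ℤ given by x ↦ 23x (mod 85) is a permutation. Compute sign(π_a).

Orbit of 82 under x↦23x: [82, 16, 28, 49, 22, 81, 78]… (length divides ord_85(23)).
Decompose π into cycles: lengths [16, 16, 16, 16, 16, 4, 1] (7 cycles, including the fixed point 0).
85 − 7 = 78 transpositions; sign(π) = (−1)^78 = +1.
Zolotarev: (23|85) = +1, matching the cycle-count sign.

+1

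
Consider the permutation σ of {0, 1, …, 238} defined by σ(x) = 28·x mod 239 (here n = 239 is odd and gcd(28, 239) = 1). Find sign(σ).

-1

Orbit of 40 under x↦28x: [40, 164, 51, 233, 71, 76, 216]… (length divides ord_239(28)).
π_28 has 8 disjoint cycles with lengths [34, 34, 34, 34, 34, 34, 34, 1] on {0,…,238}.
8 cycles on 239: each ℓ→(−1)^(ℓ−1), product (−1)^231 = -1.
Zolotarev: (28|239) = -1, matching the cycle-count sign.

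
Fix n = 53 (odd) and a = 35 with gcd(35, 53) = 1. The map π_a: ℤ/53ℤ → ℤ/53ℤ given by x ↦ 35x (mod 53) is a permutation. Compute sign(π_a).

-1

Orbit of 16 under x↦35x: [16, 30, 43, 21, 46, 20, 11]… (length divides ord_53(35)).
π_35 has 2 disjoint cycles with lengths [52, 1] on {0,…,52}.
sign(π) = (−1)^{n − #cycles} = (−1)^{53−2} = (−1)^51 = -1.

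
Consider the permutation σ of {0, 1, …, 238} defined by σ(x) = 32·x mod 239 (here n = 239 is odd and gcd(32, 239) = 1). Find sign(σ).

+1

Orbit of 157 under x↦32x: [157, 5, 160, 101, 125, 176, 135]… (length divides ord_239(32)).
Cycle type of π: 119×2 + 1; total 3 cycles.
sign(π) = (−1)^{n − #cycles} = (−1)^{239−3} = (−1)^236 = +1.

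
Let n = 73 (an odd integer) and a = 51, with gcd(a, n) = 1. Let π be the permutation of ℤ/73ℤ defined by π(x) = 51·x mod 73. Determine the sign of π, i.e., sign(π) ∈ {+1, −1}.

-1

Trace 1: π^k(1) = [1, 51, 46, 10, 72, 22, 27] for k=0..6.
Cycle lengths of π_51 on ℤ/73ℤ: [8, 8, 8, 8, 8, 8, 8, 8, 8, 1]; 10 cycles in total.
sign(π) = (−1)^{n − #cycles} = (−1)^{73−10} = (−1)^63 = -1.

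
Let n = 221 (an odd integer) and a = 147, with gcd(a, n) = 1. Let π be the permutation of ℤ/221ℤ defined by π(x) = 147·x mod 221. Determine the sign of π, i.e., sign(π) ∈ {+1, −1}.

Trace 53: π^k(53) = [53, 56, 55, 129, 178, 88, 118] for k=0..6.
The orbit structure of x ↦ 147x mod 221: 8 orbits of sizes [48, 48, 48, 48, 16, 6, 6, 1].
With 8 cycles on 221 points, sign = (−1)^{221−8} = -1.
(147|221)_J = -1 (Zolotarev's lemma cross-check).

-1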